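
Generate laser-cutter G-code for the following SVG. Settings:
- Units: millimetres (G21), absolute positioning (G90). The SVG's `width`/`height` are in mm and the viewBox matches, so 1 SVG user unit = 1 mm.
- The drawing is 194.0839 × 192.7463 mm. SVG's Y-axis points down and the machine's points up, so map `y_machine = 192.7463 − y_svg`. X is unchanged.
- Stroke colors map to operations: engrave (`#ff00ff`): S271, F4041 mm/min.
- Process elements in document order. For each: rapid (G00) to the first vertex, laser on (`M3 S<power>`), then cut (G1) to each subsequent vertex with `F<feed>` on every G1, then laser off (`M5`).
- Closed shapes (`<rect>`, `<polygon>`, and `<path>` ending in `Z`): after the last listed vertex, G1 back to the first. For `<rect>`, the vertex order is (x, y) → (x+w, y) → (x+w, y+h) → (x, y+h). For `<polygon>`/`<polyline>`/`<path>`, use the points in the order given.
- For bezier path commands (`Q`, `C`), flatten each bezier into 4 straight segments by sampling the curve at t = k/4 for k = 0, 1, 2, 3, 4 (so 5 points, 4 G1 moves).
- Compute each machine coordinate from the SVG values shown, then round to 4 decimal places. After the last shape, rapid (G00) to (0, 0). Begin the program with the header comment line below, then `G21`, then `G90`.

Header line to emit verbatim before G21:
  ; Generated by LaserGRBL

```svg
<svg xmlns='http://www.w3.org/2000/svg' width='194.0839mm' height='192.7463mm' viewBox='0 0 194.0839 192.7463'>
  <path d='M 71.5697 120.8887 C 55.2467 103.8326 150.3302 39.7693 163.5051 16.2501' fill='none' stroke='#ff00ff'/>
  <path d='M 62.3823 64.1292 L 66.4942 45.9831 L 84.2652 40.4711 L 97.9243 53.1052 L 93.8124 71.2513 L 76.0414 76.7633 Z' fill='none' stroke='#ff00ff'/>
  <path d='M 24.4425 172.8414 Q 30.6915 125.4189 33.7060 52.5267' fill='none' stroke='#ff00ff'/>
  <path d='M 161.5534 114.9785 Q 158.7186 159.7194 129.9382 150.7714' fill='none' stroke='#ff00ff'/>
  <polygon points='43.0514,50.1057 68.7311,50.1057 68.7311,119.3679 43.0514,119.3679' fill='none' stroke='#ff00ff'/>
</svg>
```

; Generated by LaserGRBL
G21
G90
G00 X71.5697 Y71.8576
M3 S271
G1 X77.1956 Y92.0955 F4041
G1 X106.4757 Y121.7532 F4041
G1 X141.2866 Y152.6228 F4041
G1 X163.5051 Y176.4962 F4041
M5
G00 X62.3823 Y128.6171
M3 S271
G1 X66.4942 Y146.7632 F4041
G1 X84.2652 Y152.2752 F4041
G1 X97.9243 Y139.6411 F4041
G1 X93.8124 Y121.4950 F4041
G1 X76.0414 Y115.9830 F4041
G1 X62.3823 Y128.6171 F4041
M5
G00 X24.4425 Y19.9049
M3 S271
G1 X27.3648 Y45.2080 F4041
G1 X29.8829 Y73.6948 F4041
G1 X31.9966 Y105.3654 F4041
G1 X33.7060 Y140.2196 F4041
M5
G00 X161.5534 Y77.7678
M3 S271
G1 X158.5144 Y58.7529 F4041
G1 X152.2322 Y46.4491 F4041
G1 X142.7068 Y40.8565 F4041
G1 X129.9382 Y41.9749 F4041
M5
G00 X43.0514 Y142.6406
M3 S271
G1 X68.7311 Y142.6406 F4041
G1 X68.7311 Y73.3784 F4041
G1 X43.0514 Y73.3784 F4041
G1 X43.0514 Y142.6406 F4041
M5
G00 X0.0000 Y0.0000

viewBox `0 0 194.0839 192.7463` with mm width/height → 1 unit = 1 mm. Flip: y_m = 192.7463 − y_svg.

**Shape 1** — `<path>` cubic bezier, stroke `#ff00ff` → engrave (S271, F4041). Control points (SVG): P0=(71.5697,120.8887), P1=(55.2467,103.8326), P2=(150.3302,39.7693), P3=(163.5051,16.2501); sampled at t=k/4. Machine vertices: (71.5697,71.8576) → (77.1956,92.0955) → (106.4757,121.7532) → (141.2866,152.6228) → (163.5051,176.4962). Open path.

**Shape 2** — `<path>` regular polygon, stroke `#ff00ff` → engrave (S271, F4041). Machine vertices: (62.3823,128.6171) → (66.4942,146.7632) → (84.2652,152.2752) → (97.9243,139.6411) → (93.8124,121.4950) → (76.0414,115.9830) → (62.3823,128.6171). Closed: final G1 returns to the first vertex.

**Shape 3** — `<path>` quadratic bezier, stroke `#ff00ff` → engrave (S271, F4041). Control points (SVG): P0=(24.4425,172.8414), P1=(30.6915,125.4189), P2=(33.7060,52.5267); sampled at t=k/4. Machine vertices: (24.4425,19.9049) → (27.3648,45.2080) → (29.8829,73.6948) → (31.9966,105.3654) → (33.7060,140.2196). Open path.

**Shape 4** — `<path>` quadratic bezier, stroke `#ff00ff` → engrave (S271, F4041). Control points (SVG): P0=(161.5534,114.9785), P1=(158.7186,159.7194), P2=(129.9382,150.7714); sampled at t=k/4. Machine vertices: (161.5534,77.7678) → (158.5144,58.7529) → (152.2322,46.4491) → (142.7068,40.8565) → (129.9382,41.9749). Open path.

**Shape 5** — `<polygon>` rectangle, stroke `#ff00ff` → engrave (S271, F4041). Machine vertices: (43.0514,142.6406) → (68.7311,142.6406) → (68.7311,73.3784) → (43.0514,73.3784) → (43.0514,142.6406). Closed: final G1 returns to the first vertex.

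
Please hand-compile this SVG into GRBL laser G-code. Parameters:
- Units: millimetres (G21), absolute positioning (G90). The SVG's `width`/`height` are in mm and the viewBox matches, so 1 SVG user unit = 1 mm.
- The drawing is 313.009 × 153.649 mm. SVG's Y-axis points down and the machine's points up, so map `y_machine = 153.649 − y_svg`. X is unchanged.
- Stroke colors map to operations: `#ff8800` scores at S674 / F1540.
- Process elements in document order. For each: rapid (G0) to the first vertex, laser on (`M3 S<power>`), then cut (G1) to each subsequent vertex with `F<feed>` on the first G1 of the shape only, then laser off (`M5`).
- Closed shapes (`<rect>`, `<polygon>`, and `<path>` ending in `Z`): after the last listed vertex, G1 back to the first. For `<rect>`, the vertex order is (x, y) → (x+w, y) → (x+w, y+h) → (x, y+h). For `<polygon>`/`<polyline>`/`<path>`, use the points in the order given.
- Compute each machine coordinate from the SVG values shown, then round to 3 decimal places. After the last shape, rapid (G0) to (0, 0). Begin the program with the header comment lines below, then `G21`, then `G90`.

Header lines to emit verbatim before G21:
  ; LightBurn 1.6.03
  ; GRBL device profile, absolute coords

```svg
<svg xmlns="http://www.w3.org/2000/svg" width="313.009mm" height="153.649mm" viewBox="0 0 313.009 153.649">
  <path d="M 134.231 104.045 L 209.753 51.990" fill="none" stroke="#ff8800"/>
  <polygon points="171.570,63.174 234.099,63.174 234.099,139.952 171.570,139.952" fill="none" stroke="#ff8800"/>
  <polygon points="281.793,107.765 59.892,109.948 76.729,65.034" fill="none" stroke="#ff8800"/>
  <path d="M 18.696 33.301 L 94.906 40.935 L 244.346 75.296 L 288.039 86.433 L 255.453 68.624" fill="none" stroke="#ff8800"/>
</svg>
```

Since the viewBox matches the mm dimensions, user units are millimetres directly. The only transform is the Y-flip y_m = 153.649 − y_svg.

Shape 1 is a line segment drawn with `<path>`. Its stroke #ff8800 means score at S674, F1540. After flipping Y the toolpath is (134.231,49.604) → (209.753,101.659).

Shape 2 is a rectangle drawn with `<polygon>`. Its stroke #ff8800 means score at S674, F1540. After flipping Y the toolpath is (171.570,90.475) → (234.099,90.475) → (234.099,13.697) → (171.570,13.697) → (171.570,90.475), returning to the start.

Shape 3 is a closed polygon drawn with `<polygon>`. Its stroke #ff8800 means score at S674, F1540. After flipping Y the toolpath is (281.793,45.884) → (59.892,43.701) → (76.729,88.615) → (281.793,45.884), returning to the start.

Shape 4 is a open polyline drawn with `<path>`. Its stroke #ff8800 means score at S674, F1540. After flipping Y the toolpath is (18.696,120.348) → (94.906,112.714) → (244.346,78.353) → (288.039,67.216) → (255.453,85.025).

; LightBurn 1.6.03
; GRBL device profile, absolute coords
G21
G90
G0 X134.231 Y49.604
M3 S674
G1 X209.753 Y101.659 F1540
M5
G0 X171.570 Y90.475
M3 S674
G1 X234.099 Y90.475 F1540
G1 X234.099 Y13.697
G1 X171.570 Y13.697
G1 X171.570 Y90.475
M5
G0 X281.793 Y45.884
M3 S674
G1 X59.892 Y43.701 F1540
G1 X76.729 Y88.615
G1 X281.793 Y45.884
M5
G0 X18.696 Y120.348
M3 S674
G1 X94.906 Y112.714 F1540
G1 X244.346 Y78.353
G1 X288.039 Y67.216
G1 X255.453 Y85.025
M5
G0 X0.000 Y0.000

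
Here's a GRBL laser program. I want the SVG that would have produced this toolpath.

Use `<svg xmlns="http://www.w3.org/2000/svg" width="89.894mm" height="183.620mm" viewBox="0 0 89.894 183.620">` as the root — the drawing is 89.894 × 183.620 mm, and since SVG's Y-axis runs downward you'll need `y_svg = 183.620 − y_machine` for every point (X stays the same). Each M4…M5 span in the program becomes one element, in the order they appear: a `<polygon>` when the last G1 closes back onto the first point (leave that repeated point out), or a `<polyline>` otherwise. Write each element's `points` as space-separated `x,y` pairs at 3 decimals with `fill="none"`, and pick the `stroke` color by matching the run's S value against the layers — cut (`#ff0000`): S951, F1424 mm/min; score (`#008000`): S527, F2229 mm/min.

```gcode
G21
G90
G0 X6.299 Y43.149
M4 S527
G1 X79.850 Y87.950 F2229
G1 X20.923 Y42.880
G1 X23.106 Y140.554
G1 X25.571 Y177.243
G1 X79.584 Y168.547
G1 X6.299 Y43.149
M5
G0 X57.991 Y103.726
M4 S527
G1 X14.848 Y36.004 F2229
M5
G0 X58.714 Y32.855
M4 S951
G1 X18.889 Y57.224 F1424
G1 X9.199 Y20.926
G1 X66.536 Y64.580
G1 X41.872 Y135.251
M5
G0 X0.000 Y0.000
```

Machine Y-up, SVG Y-down with viewBox height 183.620, so y_svg = 183.620 − y_machine; X carries over.

Run 1: S527 ⇒ score layer `#008000`. The run returns to its start, so emit a `<polygon>` with points (Y-flipped): 6.299,140.471 79.850,95.670 20.923,140.740 23.106,43.066 25.571,6.377 79.584,15.073.

Run 2: S527 ⇒ score layer `#008000`. The run is open, so emit a `<polyline>` with points (Y-flipped): 57.991,79.894 14.848,147.616.

Run 3: S951 ⇒ cut layer `#ff0000`. The run is open, so emit a `<polyline>` with points (Y-flipped): 58.714,150.765 18.889,126.396 9.199,162.694 66.536,119.040 41.872,48.369.

<svg xmlns="http://www.w3.org/2000/svg" width="89.894mm" height="183.620mm" viewBox="0 0 89.894 183.620">
  <polygon points="6.299,140.471 79.850,95.670 20.923,140.740 23.106,43.066 25.571,6.377 79.584,15.073" fill="none" stroke="#008000"/>
  <polyline points="57.991,79.894 14.848,147.616" fill="none" stroke="#008000"/>
  <polyline points="58.714,150.765 18.889,126.396 9.199,162.694 66.536,119.040 41.872,48.369" fill="none" stroke="#ff0000"/>
</svg>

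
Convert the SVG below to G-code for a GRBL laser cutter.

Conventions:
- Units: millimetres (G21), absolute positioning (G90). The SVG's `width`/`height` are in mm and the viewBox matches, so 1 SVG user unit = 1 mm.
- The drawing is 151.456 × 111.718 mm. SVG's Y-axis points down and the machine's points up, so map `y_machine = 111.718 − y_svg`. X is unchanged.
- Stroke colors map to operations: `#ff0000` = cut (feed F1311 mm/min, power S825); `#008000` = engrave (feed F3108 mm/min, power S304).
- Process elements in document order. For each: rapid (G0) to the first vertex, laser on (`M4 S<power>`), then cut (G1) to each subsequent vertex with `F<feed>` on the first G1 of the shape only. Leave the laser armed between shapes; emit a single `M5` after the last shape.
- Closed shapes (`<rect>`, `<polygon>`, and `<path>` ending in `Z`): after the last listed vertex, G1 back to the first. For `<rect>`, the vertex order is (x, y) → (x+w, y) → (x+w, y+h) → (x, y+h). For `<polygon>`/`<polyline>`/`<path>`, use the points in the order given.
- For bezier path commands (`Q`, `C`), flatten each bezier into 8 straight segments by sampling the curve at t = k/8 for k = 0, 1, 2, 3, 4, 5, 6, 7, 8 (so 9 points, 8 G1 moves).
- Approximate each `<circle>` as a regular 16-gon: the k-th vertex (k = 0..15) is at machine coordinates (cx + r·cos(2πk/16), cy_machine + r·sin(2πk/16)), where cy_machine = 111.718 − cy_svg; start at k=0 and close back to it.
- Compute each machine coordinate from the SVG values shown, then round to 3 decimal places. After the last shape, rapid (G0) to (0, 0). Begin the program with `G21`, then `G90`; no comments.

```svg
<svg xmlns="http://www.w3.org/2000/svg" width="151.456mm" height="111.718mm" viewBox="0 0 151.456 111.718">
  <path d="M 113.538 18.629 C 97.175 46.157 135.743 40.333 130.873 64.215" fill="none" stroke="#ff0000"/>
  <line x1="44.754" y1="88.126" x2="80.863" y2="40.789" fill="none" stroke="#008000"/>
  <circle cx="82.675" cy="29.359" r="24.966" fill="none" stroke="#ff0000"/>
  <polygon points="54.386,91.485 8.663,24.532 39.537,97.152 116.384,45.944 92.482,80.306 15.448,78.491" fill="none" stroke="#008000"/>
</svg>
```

Since the viewBox matches the mm dimensions, user units are millimetres directly. The only transform is the Y-flip y_m = 111.718 − y_svg.

Shape 1 is a cubic bezier drawn with `<path>`. Its stroke #ff0000 means cut at S825, F1311. After flipping Y the toolpath is (113.538,93.089) → (109.785,84.206) → (110.028,77.711) → (113.116,72.865) → (117.896,68.929) → (123.214,65.163) → (127.918,60.830) → (130.855,55.189) → (130.873,47.503).

Shape 2 is a line segment drawn with `<line>`. Its stroke #008000 means engrave at S304, F3108. After flipping Y the toolpath is (44.754,23.592) → (80.863,70.929).

Shape 3 is a circle drawn with `<circle>`. Its stroke #ff0000 means cut at S825, F1311. After flipping Y the toolpath is (107.641,82.359) → (105.741,91.913) → (100.329,100.013) → (92.229,105.425) → (82.675,107.325) → (73.121,105.425) → (65.021,100.013) → (59.609,91.913) → (57.709,82.359) → (59.609,72.805) → (65.021,64.705) → (73.121,59.293) → (82.675,57.393) → (92.229,59.293) → (100.329,64.705) → (105.741,72.805) → (107.641,82.359), returning to the start.

Shape 4 is a closed polygon drawn with `<polygon>`. Its stroke #008000 means engrave at S304, F3108. After flipping Y the toolpath is (54.386,20.233) → (8.663,87.186) → (39.537,14.566) → (116.384,65.774) → (92.482,31.412) → (15.448,33.227) → (54.386,20.233), returning to the start.

G21
G90
G0 X113.538 Y93.089
M4 S825
G1 X109.785 Y84.206 F1311
G1 X110.028 Y77.711
G1 X113.116 Y72.865
G1 X117.896 Y68.929
G1 X123.214 Y65.163
G1 X127.918 Y60.830
G1 X130.855 Y55.189
G1 X130.873 Y47.503
G0 X44.754 Y23.592
M4 S304
G1 X80.863 Y70.929 F3108
G0 X107.641 Y82.359
M4 S825
G1 X105.741 Y91.913 F1311
G1 X100.329 Y100.013
G1 X92.229 Y105.425
G1 X82.675 Y107.325
G1 X73.121 Y105.425
G1 X65.021 Y100.013
G1 X59.609 Y91.913
G1 X57.709 Y82.359
G1 X59.609 Y72.805
G1 X65.021 Y64.705
G1 X73.121 Y59.293
G1 X82.675 Y57.393
G1 X92.229 Y59.293
G1 X100.329 Y64.705
G1 X105.741 Y72.805
G1 X107.641 Y82.359
G0 X54.386 Y20.233
M4 S304
G1 X8.663 Y87.186 F3108
G1 X39.537 Y14.566
G1 X116.384 Y65.774
G1 X92.482 Y31.412
G1 X15.448 Y33.227
G1 X54.386 Y20.233
M5
G0 X0.000 Y0.000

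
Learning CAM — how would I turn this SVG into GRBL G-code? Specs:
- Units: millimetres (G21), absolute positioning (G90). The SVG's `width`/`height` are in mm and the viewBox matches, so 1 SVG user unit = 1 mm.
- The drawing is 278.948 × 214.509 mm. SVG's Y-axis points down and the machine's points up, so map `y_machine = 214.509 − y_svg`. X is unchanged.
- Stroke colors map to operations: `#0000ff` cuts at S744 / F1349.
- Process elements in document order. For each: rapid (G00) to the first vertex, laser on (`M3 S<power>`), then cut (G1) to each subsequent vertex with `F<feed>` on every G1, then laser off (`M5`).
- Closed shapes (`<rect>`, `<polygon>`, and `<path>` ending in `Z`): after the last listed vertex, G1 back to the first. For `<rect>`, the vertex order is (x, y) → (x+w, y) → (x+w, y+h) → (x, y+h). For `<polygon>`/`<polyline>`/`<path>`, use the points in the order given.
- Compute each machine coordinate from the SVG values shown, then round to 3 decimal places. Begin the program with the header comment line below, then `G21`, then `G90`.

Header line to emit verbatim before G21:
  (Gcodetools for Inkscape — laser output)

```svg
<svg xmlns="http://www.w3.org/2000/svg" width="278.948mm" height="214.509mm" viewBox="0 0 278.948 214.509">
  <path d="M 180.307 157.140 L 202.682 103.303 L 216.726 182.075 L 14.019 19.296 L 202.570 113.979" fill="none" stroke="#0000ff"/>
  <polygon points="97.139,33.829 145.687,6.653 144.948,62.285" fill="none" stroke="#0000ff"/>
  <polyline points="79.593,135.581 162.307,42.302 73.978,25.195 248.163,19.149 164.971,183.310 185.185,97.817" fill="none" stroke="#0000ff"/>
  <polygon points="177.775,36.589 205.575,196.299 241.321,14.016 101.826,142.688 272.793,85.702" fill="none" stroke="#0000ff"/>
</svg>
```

1 u = 1 mm; y_m = 214.509 − y.

[1] `<path>` open polyline, #0000ff→cut S744 F1349: (180.307,57.369) → (202.682,111.206) → (216.726,32.434) → (14.019,195.213) → (202.570,100.530)

[2] `<polygon>` regular polygon, #0000ff→cut S744 F1349: (97.139,180.680) → (145.687,207.856) → (144.948,152.224) → (97.139,180.680) (closed)

[3] `<polyline>` open polyline, #0000ff→cut S744 F1349: (79.593,78.928) → (162.307,172.207) → (73.978,189.314) → (248.163,195.360) → (164.971,31.199) → (185.185,116.692)

[4] `<polygon>` closed polygon, #0000ff→cut S744 F1349: (177.775,177.920) → (205.575,18.210) → (241.321,200.493) → (101.826,71.821) → (272.793,128.807) → (177.775,177.920) (closed)

(Gcodetools for Inkscape — laser output)
G21
G90
G00 X180.307 Y57.369
M3 S744
G1 X202.682 Y111.206 F1349
G1 X216.726 Y32.434 F1349
G1 X14.019 Y195.213 F1349
G1 X202.570 Y100.530 F1349
M5
G00 X97.139 Y180.680
M3 S744
G1 X145.687 Y207.856 F1349
G1 X144.948 Y152.224 F1349
G1 X97.139 Y180.680 F1349
M5
G00 X79.593 Y78.928
M3 S744
G1 X162.307 Y172.207 F1349
G1 X73.978 Y189.314 F1349
G1 X248.163 Y195.360 F1349
G1 X164.971 Y31.199 F1349
G1 X185.185 Y116.692 F1349
M5
G00 X177.775 Y177.920
M3 S744
G1 X205.575 Y18.210 F1349
G1 X241.321 Y200.493 F1349
G1 X101.826 Y71.821 F1349
G1 X272.793 Y128.807 F1349
G1 X177.775 Y177.920 F1349
M5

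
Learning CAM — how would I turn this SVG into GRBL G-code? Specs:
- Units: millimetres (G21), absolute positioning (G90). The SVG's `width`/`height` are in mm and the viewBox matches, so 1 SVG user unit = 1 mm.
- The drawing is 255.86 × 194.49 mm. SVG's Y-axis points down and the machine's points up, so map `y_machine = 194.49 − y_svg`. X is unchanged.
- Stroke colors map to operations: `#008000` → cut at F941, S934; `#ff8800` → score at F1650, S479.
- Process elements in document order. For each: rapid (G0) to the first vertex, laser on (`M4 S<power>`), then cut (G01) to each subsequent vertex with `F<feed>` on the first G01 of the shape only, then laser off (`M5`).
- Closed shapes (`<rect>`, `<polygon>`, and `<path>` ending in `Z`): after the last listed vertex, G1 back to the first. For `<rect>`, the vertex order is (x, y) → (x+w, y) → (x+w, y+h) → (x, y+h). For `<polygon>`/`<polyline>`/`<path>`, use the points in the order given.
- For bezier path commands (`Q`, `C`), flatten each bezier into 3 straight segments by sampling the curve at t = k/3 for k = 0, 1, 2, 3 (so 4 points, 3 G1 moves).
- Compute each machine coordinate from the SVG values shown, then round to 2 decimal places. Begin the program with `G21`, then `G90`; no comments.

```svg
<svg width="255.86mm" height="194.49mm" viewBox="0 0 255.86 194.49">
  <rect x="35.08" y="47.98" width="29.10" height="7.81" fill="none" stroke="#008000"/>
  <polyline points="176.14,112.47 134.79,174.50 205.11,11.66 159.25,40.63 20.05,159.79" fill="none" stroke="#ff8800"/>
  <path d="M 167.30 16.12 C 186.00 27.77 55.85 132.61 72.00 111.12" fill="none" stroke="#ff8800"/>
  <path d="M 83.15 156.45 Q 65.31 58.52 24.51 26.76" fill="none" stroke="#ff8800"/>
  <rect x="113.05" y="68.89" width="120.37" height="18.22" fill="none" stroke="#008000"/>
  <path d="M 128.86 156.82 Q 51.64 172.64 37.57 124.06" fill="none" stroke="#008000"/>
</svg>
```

G21
G90
G0 X35.08 Y146.51
M4 S934
G01 X64.18 Y146.51 F941
G01 X64.18 Y138.70
G01 X35.08 Y138.70
G01 X35.08 Y146.51
M5
G0 X176.14 Y82.02
M4 S479
G01 X134.79 Y19.99 F1650
G01 X205.11 Y182.83
G01 X159.25 Y153.86
G01 X20.05 Y34.70
M5
G0 X167.30 Y178.37
M4 S479
G01 X147.31 Y143.79 F1650
G01 X93.69 Y95.86
G01 X72.00 Y83.37
M5
G0 X83.15 Y38.04
M4 S479
G01 X68.71 Y95.97 F1650
G01 X49.16 Y139.20
G01 X24.51 Y167.73
M5
G0 X113.05 Y125.60
M4 S934
G01 X233.42 Y125.60 F941
G01 X233.42 Y107.38
G01 X113.05 Y107.38
G01 X113.05 Y125.60
M5
G0 X128.86 Y37.67
M4 S934
G01 X84.40 Y34.28 F941
G01 X53.97 Y45.20
G01 X37.57 Y70.43
M5

viewBox `0 0 255.86 194.49` with mm width/height → 1 unit = 1 mm. Flip: y_m = 194.49 − y_svg.

**Shape 1** — `<rect>` rectangle, stroke `#008000` → cut (S934, F941). Machine vertices: (35.08,146.51) → (64.18,146.51) → (64.18,138.70) → (35.08,138.70) → (35.08,146.51). Closed: final G1 returns to the first vertex.

**Shape 2** — `<polyline>` open polyline, stroke `#ff8800` → score (S479, F1650). Machine vertices: (176.14,82.02) → (134.79,19.99) → (205.11,182.83) → (159.25,153.86) → (20.05,34.70). Open path.

**Shape 3** — `<path>` cubic bezier, stroke `#ff8800` → score (S479, F1650). Control points (SVG): P0=(167.30,16.12), P1=(186.00,27.77), P2=(55.85,132.61), P3=(72.00,111.12); sampled at t=k/3. Machine vertices: (167.30,178.37) → (147.31,143.79) → (93.69,95.86) → (72.00,83.37). Open path.

**Shape 4** — `<path>` quadratic bezier, stroke `#ff8800` → score (S479, F1650). Control points (SVG): P0=(83.15,156.45), P1=(65.31,58.52), P2=(24.51,26.76); sampled at t=k/3. Machine vertices: (83.15,38.04) → (68.71,95.97) → (49.16,139.20) → (24.51,167.73). Open path.

**Shape 5** — `<rect>` rectangle, stroke `#008000` → cut (S934, F941). Machine vertices: (113.05,125.60) → (233.42,125.60) → (233.42,107.38) → (113.05,107.38) → (113.05,125.60). Closed: final G1 returns to the first vertex.

**Shape 6** — `<path>` quadratic bezier, stroke `#008000` → cut (S934, F941). Control points (SVG): P0=(128.86,156.82), P1=(51.64,172.64), P2=(37.57,124.06); sampled at t=k/3. Machine vertices: (128.86,37.67) → (84.40,34.28) → (53.97,45.20) → (37.57,70.43). Open path.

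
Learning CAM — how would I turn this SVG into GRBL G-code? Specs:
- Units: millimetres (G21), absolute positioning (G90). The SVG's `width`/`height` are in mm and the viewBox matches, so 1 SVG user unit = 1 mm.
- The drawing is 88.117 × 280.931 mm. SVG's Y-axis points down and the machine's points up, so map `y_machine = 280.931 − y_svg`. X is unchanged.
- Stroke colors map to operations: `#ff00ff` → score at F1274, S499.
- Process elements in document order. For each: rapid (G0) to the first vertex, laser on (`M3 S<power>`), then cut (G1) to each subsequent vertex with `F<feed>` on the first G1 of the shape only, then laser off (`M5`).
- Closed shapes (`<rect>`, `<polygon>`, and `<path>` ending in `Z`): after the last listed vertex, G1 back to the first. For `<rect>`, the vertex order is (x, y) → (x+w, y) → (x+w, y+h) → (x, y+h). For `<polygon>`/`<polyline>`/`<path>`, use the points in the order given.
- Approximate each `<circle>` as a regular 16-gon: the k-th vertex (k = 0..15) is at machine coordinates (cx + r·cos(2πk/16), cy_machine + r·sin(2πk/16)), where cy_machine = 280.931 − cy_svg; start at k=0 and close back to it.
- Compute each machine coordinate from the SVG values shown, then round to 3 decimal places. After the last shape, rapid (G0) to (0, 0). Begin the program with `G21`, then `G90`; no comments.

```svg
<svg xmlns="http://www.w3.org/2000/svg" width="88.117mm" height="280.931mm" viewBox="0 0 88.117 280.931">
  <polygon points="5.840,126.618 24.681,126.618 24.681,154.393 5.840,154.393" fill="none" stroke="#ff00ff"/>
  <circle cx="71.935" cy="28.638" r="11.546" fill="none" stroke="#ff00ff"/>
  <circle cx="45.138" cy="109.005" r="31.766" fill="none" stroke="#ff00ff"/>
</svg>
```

G21
G90
G0 X5.840 Y154.313
M3 S499
G1 X24.681 Y154.313 F1274
G1 X24.681 Y126.538
G1 X5.840 Y126.538
G1 X5.840 Y154.313
M5
G0 X83.481 Y252.293
M3 S499
G1 X82.602 Y256.711 F1274
G1 X80.099 Y260.457
G1 X76.353 Y262.960
G1 X71.935 Y263.839
G1 X67.517 Y262.960
G1 X63.771 Y260.457
G1 X61.268 Y256.711
G1 X60.389 Y252.293
G1 X61.268 Y247.875
G1 X63.771 Y244.129
G1 X67.517 Y241.626
G1 X71.935 Y240.747
G1 X76.353 Y241.626
G1 X80.099 Y244.129
G1 X82.602 Y247.875
G1 X83.481 Y252.293
M5
G0 X76.904 Y171.926
M3 S499
G1 X74.486 Y184.082 F1274
G1 X67.600 Y194.388
G1 X57.294 Y201.274
G1 X45.138 Y203.692
G1 X32.982 Y201.274
G1 X22.676 Y194.388
G1 X15.790 Y184.082
G1 X13.372 Y171.926
G1 X15.790 Y159.770
G1 X22.676 Y149.464
G1 X32.982 Y142.578
G1 X45.138 Y140.160
G1 X57.294 Y142.578
G1 X67.600 Y149.464
G1 X74.486 Y159.770
G1 X76.904 Y171.926
M5
G0 X0.000 Y0.000

viewBox `0 0 88.117 280.931` with mm width/height → 1 unit = 1 mm. Flip: y_m = 280.931 − y_svg.

**Shape 1** — `<polygon>` rectangle, stroke `#ff00ff` → score (S499, F1274). Machine vertices: (5.840,154.313) → (24.681,154.313) → (24.681,126.538) → (5.840,126.538) → (5.840,154.313). Closed: final G1 returns to the first vertex.

**Shape 2** — `<circle>` circle, stroke `#ff00ff` → score (S499, F1274). Machine vertices: (83.481,252.293) → (82.602,256.711) → (80.099,260.457) → (76.353,262.960) → (71.935,263.839) → (67.517,262.960) → (63.771,260.457) → (61.268,256.711) → (60.389,252.293) → (61.268,247.875) → (63.771,244.129) → (67.517,241.626) → (71.935,240.747) → (76.353,241.626) → (80.099,244.129) → (82.602,247.875) → (83.481,252.293). Closed: final G1 returns to the first vertex.

**Shape 3** — `<circle>` circle, stroke `#ff00ff` → score (S499, F1274). Machine vertices: (76.904,171.926) → (74.486,184.082) → (67.600,194.388) → (57.294,201.274) → (45.138,203.692) → (32.982,201.274) → (22.676,194.388) → (15.790,184.082) → (13.372,171.926) → (15.790,159.770) → (22.676,149.464) → (32.982,142.578) → (45.138,140.160) → (57.294,142.578) → (67.600,149.464) → (74.486,159.770) → (76.904,171.926). Closed: final G1 returns to the first vertex.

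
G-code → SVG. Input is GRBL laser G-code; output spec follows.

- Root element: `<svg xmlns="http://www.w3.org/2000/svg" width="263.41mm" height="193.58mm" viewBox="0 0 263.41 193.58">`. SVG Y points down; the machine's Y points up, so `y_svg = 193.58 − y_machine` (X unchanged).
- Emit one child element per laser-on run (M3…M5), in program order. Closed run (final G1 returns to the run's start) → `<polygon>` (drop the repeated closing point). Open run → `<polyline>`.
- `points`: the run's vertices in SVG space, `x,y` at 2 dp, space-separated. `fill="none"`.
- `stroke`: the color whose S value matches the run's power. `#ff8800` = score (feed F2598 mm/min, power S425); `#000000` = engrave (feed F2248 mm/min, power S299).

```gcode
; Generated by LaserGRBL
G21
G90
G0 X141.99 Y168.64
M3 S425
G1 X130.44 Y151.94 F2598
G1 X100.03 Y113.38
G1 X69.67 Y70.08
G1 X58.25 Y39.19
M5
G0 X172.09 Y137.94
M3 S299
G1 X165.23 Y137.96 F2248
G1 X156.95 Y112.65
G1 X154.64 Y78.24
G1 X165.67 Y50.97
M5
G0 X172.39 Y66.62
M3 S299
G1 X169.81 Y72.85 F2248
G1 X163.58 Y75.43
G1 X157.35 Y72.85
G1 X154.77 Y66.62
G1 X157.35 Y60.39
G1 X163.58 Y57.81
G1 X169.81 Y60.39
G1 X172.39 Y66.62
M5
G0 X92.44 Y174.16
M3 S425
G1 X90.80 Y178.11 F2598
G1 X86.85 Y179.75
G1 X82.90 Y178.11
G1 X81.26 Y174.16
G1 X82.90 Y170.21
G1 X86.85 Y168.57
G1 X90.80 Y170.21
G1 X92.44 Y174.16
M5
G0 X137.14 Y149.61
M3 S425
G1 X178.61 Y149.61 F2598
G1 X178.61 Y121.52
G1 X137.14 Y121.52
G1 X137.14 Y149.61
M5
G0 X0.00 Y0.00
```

Machine Y-up, SVG Y-down with viewBox height 193.58, so y_svg = 193.58 − y_machine; X carries over.

Run 1: power S425 maps to stroke `#ff8800` (score). The run is open, so emit a `<polyline>` with points (Y-flipped): 141.99,24.94 130.44,41.64 100.03,80.20 69.67,123.50 58.25,154.39.

Run 2: the run's S299 means `#000000` (engrave). The run is open, so emit a `<polyline>` with points (Y-flipped): 172.09,55.64 165.23,55.62 156.95,80.93 154.64,115.34 165.67,142.61.

Run 3: the run's S299 means `#000000` (engrave). The run returns to its start, so emit a `<polygon>` with points (Y-flipped): 172.39,126.96 169.81,120.73 163.58,118.15 157.35,120.73 154.77,126.96 157.35,133.19 163.58,135.77 169.81,133.19.

Run 4: power S425 maps to stroke `#ff8800` (score). The run returns to its start, so emit a `<polygon>` with points (Y-flipped): 92.44,19.42 90.80,15.47 86.85,13.83 82.90,15.47 81.26,19.42 82.90,23.37 86.85,25.01 90.80,23.37.

Run 5: the run's S425 means `#ff8800` (score). The run returns to its start, so emit a `<polygon>` with points (Y-flipped): 137.14,43.97 178.61,43.97 178.61,72.06 137.14,72.06.

<svg xmlns="http://www.w3.org/2000/svg" width="263.41mm" height="193.58mm" viewBox="0 0 263.41 193.58">
  <polyline points="141.99,24.94 130.44,41.64 100.03,80.20 69.67,123.50 58.25,154.39" fill="none" stroke="#ff8800"/>
  <polyline points="172.09,55.64 165.23,55.62 156.95,80.93 154.64,115.34 165.67,142.61" fill="none" stroke="#000000"/>
  <polygon points="172.39,126.96 169.81,120.73 163.58,118.15 157.35,120.73 154.77,126.96 157.35,133.19 163.58,135.77 169.81,133.19" fill="none" stroke="#000000"/>
  <polygon points="92.44,19.42 90.80,15.47 86.85,13.83 82.90,15.47 81.26,19.42 82.90,23.37 86.85,25.01 90.80,23.37" fill="none" stroke="#ff8800"/>
  <polygon points="137.14,43.97 178.61,43.97 178.61,72.06 137.14,72.06" fill="none" stroke="#ff8800"/>
</svg>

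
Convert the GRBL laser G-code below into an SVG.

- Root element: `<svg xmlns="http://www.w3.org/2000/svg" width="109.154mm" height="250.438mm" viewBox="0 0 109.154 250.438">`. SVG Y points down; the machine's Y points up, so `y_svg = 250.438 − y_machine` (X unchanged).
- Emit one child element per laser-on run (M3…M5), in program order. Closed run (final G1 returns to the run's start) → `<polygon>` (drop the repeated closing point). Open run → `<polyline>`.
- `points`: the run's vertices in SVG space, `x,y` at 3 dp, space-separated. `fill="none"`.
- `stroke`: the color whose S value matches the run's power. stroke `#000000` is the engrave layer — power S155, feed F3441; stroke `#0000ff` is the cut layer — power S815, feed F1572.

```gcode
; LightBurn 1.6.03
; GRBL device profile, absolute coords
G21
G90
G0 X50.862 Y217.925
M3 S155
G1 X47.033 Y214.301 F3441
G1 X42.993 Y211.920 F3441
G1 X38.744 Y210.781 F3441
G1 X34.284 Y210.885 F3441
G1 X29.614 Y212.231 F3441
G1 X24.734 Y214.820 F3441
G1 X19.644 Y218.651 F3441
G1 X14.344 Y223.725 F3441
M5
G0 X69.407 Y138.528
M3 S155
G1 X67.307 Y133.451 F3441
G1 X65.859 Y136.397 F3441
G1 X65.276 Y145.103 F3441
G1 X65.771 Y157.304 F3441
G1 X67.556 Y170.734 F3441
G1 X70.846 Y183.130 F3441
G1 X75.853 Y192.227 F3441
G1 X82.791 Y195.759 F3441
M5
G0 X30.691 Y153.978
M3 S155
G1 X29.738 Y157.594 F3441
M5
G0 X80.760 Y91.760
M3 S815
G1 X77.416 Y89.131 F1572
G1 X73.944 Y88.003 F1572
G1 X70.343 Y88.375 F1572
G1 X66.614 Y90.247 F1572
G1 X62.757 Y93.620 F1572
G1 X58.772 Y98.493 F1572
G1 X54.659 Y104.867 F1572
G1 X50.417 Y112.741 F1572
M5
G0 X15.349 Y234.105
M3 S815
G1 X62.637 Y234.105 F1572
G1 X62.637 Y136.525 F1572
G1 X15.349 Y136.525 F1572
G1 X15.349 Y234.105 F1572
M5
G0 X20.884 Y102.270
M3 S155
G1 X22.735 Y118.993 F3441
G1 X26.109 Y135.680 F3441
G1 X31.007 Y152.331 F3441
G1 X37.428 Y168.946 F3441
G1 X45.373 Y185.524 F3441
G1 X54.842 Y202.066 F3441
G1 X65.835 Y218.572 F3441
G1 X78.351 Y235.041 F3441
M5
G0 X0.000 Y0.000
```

<svg xmlns="http://www.w3.org/2000/svg" width="109.154mm" height="250.438mm" viewBox="0 0 109.154 250.438">
  <polyline points="50.862,32.513 47.033,36.137 42.993,38.518 38.744,39.657 34.284,39.553 29.614,38.207 24.734,35.618 19.644,31.787 14.344,26.713" fill="none" stroke="#000000"/>
  <polyline points="69.407,111.910 67.307,116.987 65.859,114.041 65.276,105.335 65.771,93.134 67.556,79.704 70.846,67.308 75.853,58.211 82.791,54.679" fill="none" stroke="#000000"/>
  <polyline points="30.691,96.460 29.738,92.844" fill="none" stroke="#000000"/>
  <polyline points="80.760,158.678 77.416,161.307 73.944,162.435 70.343,162.063 66.614,160.191 62.757,156.818 58.772,151.945 54.659,145.571 50.417,137.697" fill="none" stroke="#0000ff"/>
  <polygon points="15.349,16.333 62.637,16.333 62.637,113.913 15.349,113.913" fill="none" stroke="#0000ff"/>
  <polyline points="20.884,148.168 22.735,131.445 26.109,114.758 31.007,98.107 37.428,81.492 45.373,64.914 54.842,48.372 65.835,31.866 78.351,15.397" fill="none" stroke="#000000"/>
</svg>

y_svg = 250.438 − y_m.

[1] S155→`#000000` (engrave); open run; points: 50.862,32.513 47.033,36.137 42.993,38.518 38.744,39.657 34.284,39.553 29.614,38.207 24.734,35.618 19.644,31.787 14.344,26.713

[2] S155→`#000000` (engrave); open run; points: 69.407,111.910 67.307,116.987 65.859,114.041 65.276,105.335 65.771,93.134 67.556,79.704 70.846,67.308 75.853,58.211 82.791,54.679

[3] S155→`#000000` (engrave); open run; points: 30.691,96.460 29.738,92.844

[4] S815→`#0000ff` (cut); open run; points: 80.760,158.678 77.416,161.307 73.944,162.435 70.343,162.063 66.614,160.191 62.757,156.818 58.772,151.945 54.659,145.571 50.417,137.697

[5] S815→`#0000ff` (cut); closed run; points: 15.349,16.333 62.637,16.333 62.637,113.913 15.349,113.913

[6] S155→`#000000` (engrave); open run; points: 20.884,148.168 22.735,131.445 26.109,114.758 31.007,98.107 37.428,81.492 45.373,64.914 54.842,48.372 65.835,31.866 78.351,15.397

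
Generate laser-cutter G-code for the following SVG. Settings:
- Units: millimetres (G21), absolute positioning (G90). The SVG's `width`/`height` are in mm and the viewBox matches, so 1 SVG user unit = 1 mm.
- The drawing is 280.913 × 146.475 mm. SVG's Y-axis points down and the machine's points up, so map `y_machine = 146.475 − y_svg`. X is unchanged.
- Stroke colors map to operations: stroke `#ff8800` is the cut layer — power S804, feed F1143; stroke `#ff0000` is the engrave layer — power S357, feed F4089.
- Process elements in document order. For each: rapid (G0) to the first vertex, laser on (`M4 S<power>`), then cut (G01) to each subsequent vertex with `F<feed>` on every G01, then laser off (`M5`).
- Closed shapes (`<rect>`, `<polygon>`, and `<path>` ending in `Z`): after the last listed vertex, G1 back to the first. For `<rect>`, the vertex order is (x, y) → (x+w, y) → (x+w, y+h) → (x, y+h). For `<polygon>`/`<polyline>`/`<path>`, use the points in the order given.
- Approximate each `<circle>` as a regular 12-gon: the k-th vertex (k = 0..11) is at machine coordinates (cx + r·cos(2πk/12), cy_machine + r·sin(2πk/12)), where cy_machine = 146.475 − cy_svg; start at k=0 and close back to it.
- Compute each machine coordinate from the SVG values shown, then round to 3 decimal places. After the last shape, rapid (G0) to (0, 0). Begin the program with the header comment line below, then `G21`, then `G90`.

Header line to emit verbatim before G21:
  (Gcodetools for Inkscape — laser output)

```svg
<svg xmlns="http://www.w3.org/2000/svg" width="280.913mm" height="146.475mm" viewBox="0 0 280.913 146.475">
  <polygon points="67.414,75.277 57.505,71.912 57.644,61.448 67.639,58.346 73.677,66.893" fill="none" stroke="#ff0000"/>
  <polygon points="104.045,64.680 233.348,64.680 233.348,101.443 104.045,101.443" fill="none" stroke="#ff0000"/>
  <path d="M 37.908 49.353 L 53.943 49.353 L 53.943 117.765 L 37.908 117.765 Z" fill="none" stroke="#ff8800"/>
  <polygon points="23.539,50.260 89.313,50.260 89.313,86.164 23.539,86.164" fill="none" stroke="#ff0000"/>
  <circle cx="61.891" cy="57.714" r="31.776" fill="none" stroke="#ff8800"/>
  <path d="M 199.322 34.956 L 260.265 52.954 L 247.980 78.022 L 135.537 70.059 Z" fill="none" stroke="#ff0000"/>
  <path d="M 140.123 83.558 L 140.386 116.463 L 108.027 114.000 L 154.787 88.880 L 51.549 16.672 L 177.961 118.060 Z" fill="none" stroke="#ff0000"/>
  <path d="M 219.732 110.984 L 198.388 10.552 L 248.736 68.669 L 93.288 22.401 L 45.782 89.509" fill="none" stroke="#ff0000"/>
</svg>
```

viewBox `0 0 280.913 146.475` with mm width/height → 1 unit = 1 mm. Flip: y_m = 146.475 − y_svg.

**Shape 1** — `<polygon>` regular polygon, stroke `#ff0000` → engrave (S357, F4089). Machine vertices: (67.414,71.198) → (57.505,74.563) → (57.644,85.027) → (67.639,88.129) → (73.677,79.582) → (67.414,71.198). Closed: final G1 returns to the first vertex.

**Shape 2** — `<polygon>` rectangle, stroke `#ff0000` → engrave (S357, F4089). Machine vertices: (104.045,81.795) → (233.348,81.795) → (233.348,45.032) → (104.045,45.032) → (104.045,81.795). Closed: final G1 returns to the first vertex.

**Shape 3** — `<path>` rectangle, stroke `#ff8800` → cut (S804, F1143). Machine vertices: (37.908,97.122) → (53.943,97.122) → (53.943,28.710) → (37.908,28.710) → (37.908,97.122). Closed: final G1 returns to the first vertex.

**Shape 4** — `<polygon>` rectangle, stroke `#ff0000` → engrave (S357, F4089). Machine vertices: (23.539,96.215) → (89.313,96.215) → (89.313,60.311) → (23.539,60.311) → (23.539,96.215). Closed: final G1 returns to the first vertex.

**Shape 5** — `<circle>` circle, stroke `#ff8800` → cut (S804, F1143). Machine vertices: (93.667,88.761) → (89.410,104.649) → (77.779,116.280) → (61.891,120.537) → (46.003,116.280) → (34.372,104.649) → (30.115,88.761) → (34.372,72.873) → (46.003,61.242) → (61.891,56.985) → (77.779,61.242) → (89.410,72.873) → (93.667,88.761). Closed: final G1 returns to the first vertex.

**Shape 6** — `<path>` closed polygon, stroke `#ff0000` → engrave (S357, F4089). Machine vertices: (199.322,111.519) → (260.265,93.521) → (247.980,68.453) → (135.537,76.416) → (199.322,111.519). Closed: final G1 returns to the first vertex.

**Shape 7** — `<path>` closed polygon, stroke `#ff0000` → engrave (S357, F4089). Machine vertices: (140.123,62.917) → (140.386,30.012) → (108.027,32.475) → (154.787,57.595) → (51.549,129.803) → (177.961,28.415) → (140.123,62.917). Closed: final G1 returns to the first vertex.

**Shape 8** — `<path>` open polyline, stroke `#ff0000` → engrave (S357, F4089). Machine vertices: (219.732,35.491) → (198.388,135.923) → (248.736,77.806) → (93.288,124.074) → (45.782,56.966). Open path.

(Gcodetools for Inkscape — laser output)
G21
G90
G0 X67.414 Y71.198
M4 S357
G01 X57.505 Y74.563 F4089
G01 X57.644 Y85.027 F4089
G01 X67.639 Y88.129 F4089
G01 X73.677 Y79.582 F4089
G01 X67.414 Y71.198 F4089
M5
G0 X104.045 Y81.795
M4 S357
G01 X233.348 Y81.795 F4089
G01 X233.348 Y45.032 F4089
G01 X104.045 Y45.032 F4089
G01 X104.045 Y81.795 F4089
M5
G0 X37.908 Y97.122
M4 S804
G01 X53.943 Y97.122 F1143
G01 X53.943 Y28.710 F1143
G01 X37.908 Y28.710 F1143
G01 X37.908 Y97.122 F1143
M5
G0 X23.539 Y96.215
M4 S357
G01 X89.313 Y96.215 F4089
G01 X89.313 Y60.311 F4089
G01 X23.539 Y60.311 F4089
G01 X23.539 Y96.215 F4089
M5
G0 X93.667 Y88.761
M4 S804
G01 X89.410 Y104.649 F1143
G01 X77.779 Y116.280 F1143
G01 X61.891 Y120.537 F1143
G01 X46.003 Y116.280 F1143
G01 X34.372 Y104.649 F1143
G01 X30.115 Y88.761 F1143
G01 X34.372 Y72.873 F1143
G01 X46.003 Y61.242 F1143
G01 X61.891 Y56.985 F1143
G01 X77.779 Y61.242 F1143
G01 X89.410 Y72.873 F1143
G01 X93.667 Y88.761 F1143
M5
G0 X199.322 Y111.519
M4 S357
G01 X260.265 Y93.521 F4089
G01 X247.980 Y68.453 F4089
G01 X135.537 Y76.416 F4089
G01 X199.322 Y111.519 F4089
M5
G0 X140.123 Y62.917
M4 S357
G01 X140.386 Y30.012 F4089
G01 X108.027 Y32.475 F4089
G01 X154.787 Y57.595 F4089
G01 X51.549 Y129.803 F4089
G01 X177.961 Y28.415 F4089
G01 X140.123 Y62.917 F4089
M5
G0 X219.732 Y35.491
M4 S357
G01 X198.388 Y135.923 F4089
G01 X248.736 Y77.806 F4089
G01 X93.288 Y124.074 F4089
G01 X45.782 Y56.966 F4089
M5
G0 X0.000 Y0.000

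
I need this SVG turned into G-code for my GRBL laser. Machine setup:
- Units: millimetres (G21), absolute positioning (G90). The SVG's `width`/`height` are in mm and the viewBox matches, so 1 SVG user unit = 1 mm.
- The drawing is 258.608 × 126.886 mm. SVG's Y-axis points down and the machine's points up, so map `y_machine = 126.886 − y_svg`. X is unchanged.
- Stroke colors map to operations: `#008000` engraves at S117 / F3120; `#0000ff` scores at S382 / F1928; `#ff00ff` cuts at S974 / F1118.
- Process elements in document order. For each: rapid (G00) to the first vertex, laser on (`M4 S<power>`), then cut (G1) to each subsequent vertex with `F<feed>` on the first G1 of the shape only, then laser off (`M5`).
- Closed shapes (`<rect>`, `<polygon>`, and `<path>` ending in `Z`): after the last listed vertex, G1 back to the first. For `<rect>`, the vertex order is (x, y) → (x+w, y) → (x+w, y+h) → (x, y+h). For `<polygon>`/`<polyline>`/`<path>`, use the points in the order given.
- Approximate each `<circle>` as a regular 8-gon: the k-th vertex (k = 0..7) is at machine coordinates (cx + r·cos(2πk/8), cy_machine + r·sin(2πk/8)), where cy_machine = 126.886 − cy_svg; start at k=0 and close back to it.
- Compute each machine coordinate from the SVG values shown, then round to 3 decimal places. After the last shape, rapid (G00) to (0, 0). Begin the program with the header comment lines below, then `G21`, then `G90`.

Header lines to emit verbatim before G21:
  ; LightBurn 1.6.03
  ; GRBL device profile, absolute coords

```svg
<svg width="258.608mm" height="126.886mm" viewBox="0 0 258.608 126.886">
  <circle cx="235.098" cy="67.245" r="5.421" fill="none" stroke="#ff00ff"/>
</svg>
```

; LightBurn 1.6.03
; GRBL device profile, absolute coords
G21
G90
G00 X240.519 Y59.641
M4 S974
G1 X238.931 Y63.474 F1118
G1 X235.098 Y65.062
G1 X231.265 Y63.474
G1 X229.677 Y59.641
G1 X231.265 Y55.808
G1 X235.098 Y54.220
G1 X238.931 Y55.808
G1 X240.519 Y59.641
M5
G00 X0.000 Y0.000

1 u = 1 mm; y_m = 126.886 − y.

[1] `<circle>` circle, #ff00ff→cut S974 F1118: (240.519,59.641) → (238.931,63.474) → (235.098,65.062) → (231.265,63.474) → (229.677,59.641) → (231.265,55.808) → (235.098,54.220) → (238.931,55.808) → (240.519,59.641) (closed)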